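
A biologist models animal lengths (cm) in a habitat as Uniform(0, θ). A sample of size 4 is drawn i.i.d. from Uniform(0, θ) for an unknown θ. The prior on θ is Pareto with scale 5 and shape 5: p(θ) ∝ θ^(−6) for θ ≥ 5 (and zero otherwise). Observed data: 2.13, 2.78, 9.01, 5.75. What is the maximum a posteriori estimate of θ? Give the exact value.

θ̂_MAP = 9.01

The Uniform(0, θ) likelihood is θ^(−n) for θ ≥ max(xᵢ), zero otherwise. Here max(xᵢ) = 9.01.
Posterior ∝ θ^(−6) · θ^(−4) = θ^(−10) on θ ≥ max(5, 9.01) = 9.01.
This density is strictly decreasing in θ, so the posterior mode lies at the lower boundary of the support.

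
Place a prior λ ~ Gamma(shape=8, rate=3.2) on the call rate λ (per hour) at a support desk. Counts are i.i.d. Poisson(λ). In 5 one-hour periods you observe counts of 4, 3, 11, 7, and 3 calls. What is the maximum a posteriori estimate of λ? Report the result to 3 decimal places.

λ̂_MAP = 4.268

Σxᵢ = 4+3+11+7+3 = 28, with n = 5.
Posterior ∝ λ^7e^(−3.2λ) · λ^28e^(−5λ) = λ^35e^(−8.2λ), i.e. Gamma(shape=36, rate=8.2).
The mode of a Gamma(a, b) with a ≥ 1 (shape–rate) is (a−1)/b = 35/8.2 ≈ 4.268.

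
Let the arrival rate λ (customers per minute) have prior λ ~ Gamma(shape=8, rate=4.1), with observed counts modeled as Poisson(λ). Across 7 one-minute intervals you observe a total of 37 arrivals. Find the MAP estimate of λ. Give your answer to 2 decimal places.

Σxᵢ = 37, n = 7.
Posterior ∝ λ^7e^(−4.1λ) · λ^37e^(−7λ) = λ^44e^(−11.1λ), i.e. Gamma(shape=45, rate=11.1).
The mode of a Gamma(a, b) with a ≥ 1 (shape–rate) is (a−1)/b = 44/11.1 ≈ 3.96.

λ̂_MAP = 3.96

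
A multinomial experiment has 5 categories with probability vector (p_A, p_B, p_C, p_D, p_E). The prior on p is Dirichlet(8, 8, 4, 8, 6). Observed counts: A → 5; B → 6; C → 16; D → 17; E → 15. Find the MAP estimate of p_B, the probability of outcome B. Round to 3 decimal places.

The posterior is Dirichlet(αᵢ + nᵢ) = Dirichlet(13, 14, 20, 25, 21).
For a Dirichlet(a₁,…,a_K) with all aᵢ > 1, the mode has j-th component (aⱼ − 1)/(Σaᵢ − K).
Here Σaᵢ = 93 and K = 5, so p_B = (14 − 1)/(93 − 5) = 13/88 ≈ 0.148.

MAP estimate of p_B = 0.148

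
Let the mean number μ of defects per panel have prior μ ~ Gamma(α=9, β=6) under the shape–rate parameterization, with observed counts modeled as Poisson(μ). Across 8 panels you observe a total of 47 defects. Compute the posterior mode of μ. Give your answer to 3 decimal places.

Σxᵢ = 47, n = 8.
Posterior ∝ μ^8e^(−6μ) · μ^47e^(−8μ) = μ^55e^(−14μ), i.e. Gamma(shape=56, rate=14).
The mode of a Gamma(a, b) with a ≥ 1 (shape–rate) is (a−1)/b = 55/14 ≈ 3.929.

μ̂_MAP = 3.929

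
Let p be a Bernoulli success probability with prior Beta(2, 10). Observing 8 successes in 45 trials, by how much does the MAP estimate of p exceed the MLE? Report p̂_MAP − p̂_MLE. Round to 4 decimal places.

MAP − MLE = -0.0141

Posterior is Beta(10, 47); MAP = (10−1)/(57−2) = 9/55 ≈ 0.16364.
MLE ignores the prior: p̂_MLE = k/n = 8/45 ≈ 0.17778.
Difference = 9/55 − 8/45 = -7/495 ≈ -0.0141.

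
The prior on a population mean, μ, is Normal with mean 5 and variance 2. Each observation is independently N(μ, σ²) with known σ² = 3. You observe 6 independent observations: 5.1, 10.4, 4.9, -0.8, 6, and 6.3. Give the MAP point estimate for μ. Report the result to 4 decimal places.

μ̂_MAP = 5.2533

n = 6; x̄ = (5.1 + 10.4 + 4.9 + (-0.8) + 6 + 6.3)/6 = 31.9/6 = 319/60 ≈ 5.3167.
For a Normal prior and Normal likelihood with known variance, the posterior is Normal; its mode equals its mean, the precision-weighted average.
Prior precision 1/σ₀² = 1/2 = 0.5; data precision n/σ² = 6/3 = 2.
μ̂ = (0.5·5 + 2·(319/60)) / (0.5 + 2) = (197/15)/2.5 = 394/75 ≈ 5.2533.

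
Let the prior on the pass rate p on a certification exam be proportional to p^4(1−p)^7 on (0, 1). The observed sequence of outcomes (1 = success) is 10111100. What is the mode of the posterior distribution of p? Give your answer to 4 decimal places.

The prior density ∝ p^4(1−p)^7 is the kernel of Beta(5, 8).
Data: 5 successes in 8 trials (from the sequence). The binomial likelihood contributes p^5(1−p)^3, so the posterior is Beta(5+5, 8+3) = Beta(10, 11).
For Beta(a, b) with a, b > 1 the mode is (a−1)/(a+b−2) = 9/19 ≈ 0.4737.

p̂_MAP = 0.4737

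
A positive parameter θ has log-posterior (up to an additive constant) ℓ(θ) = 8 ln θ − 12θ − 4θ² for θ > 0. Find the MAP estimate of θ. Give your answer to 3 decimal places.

ℓ'(θ) = 8/θ − 12 − 8θ. Setting this to zero and multiplying by θ: 8θ² + 12θ − 8 = 0.
θ = (−12 + √(12² + 4·8·8)) / (2·8) = (−12 + √400) / 16 = (−12 + 20)/16 = 1/2.
ℓ''(θ) = −8/θ² − 8 < 0, confirming a maximum.

θ̂_MAP = 0.500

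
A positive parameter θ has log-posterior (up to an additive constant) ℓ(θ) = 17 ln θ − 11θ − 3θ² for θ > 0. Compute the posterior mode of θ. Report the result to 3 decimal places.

ℓ'(θ) = 17/θ − 11 − 6θ. Setting this to zero and multiplying by θ: 6θ² + 11θ − 17 = 0.
θ = (−11 + √(11² + 4·6·17)) / (2·6) = (−11 + √529) / 12 = (−11 + 23)/12 = 1.
ℓ''(θ) = −17/θ² − 6 < 0, confirming a maximum.

θ̂_MAP = 1.000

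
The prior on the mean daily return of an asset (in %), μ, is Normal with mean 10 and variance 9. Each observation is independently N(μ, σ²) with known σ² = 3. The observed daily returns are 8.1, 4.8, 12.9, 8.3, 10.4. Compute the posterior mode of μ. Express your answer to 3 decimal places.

n = 5; x̄ = (8.1 + 4.8 + 12.9 + 8.3 + 10.4)/5 = 44.5/5 = 8.9.
For a Normal prior and Normal likelihood with known variance, the posterior is Normal; its mode equals its mean, the precision-weighted average.
Prior precision 1/σ₀² = 1/9; data precision n/σ² = 5/3.
μ̂ = ((1/9)·10 + (5/3)·8.9) / (1/9 + 5/3) = (287/18)/(16/9) = 8.96875 ≈ 8.969.

μ̂_MAP = 8.969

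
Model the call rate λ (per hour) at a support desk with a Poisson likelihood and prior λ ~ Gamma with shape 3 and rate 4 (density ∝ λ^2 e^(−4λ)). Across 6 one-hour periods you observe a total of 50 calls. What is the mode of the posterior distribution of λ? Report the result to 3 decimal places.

λ̂_MAP = 5.200

Σxᵢ = 50, n = 6.
Posterior ∝ λ^2e^(−4λ) · λ^50e^(−6λ) = λ^52e^(−10λ), i.e. Gamma(shape=53, rate=10).
The mode of a Gamma(a, b) with a ≥ 1 (shape–rate) is (a−1)/b = 52/10 ≈ 5.200.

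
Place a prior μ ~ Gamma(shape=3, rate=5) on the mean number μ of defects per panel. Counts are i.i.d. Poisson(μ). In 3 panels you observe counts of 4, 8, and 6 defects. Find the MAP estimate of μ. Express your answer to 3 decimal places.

Σxᵢ = 4+8+6 = 18, with n = 3.
Posterior ∝ μ^2e^(−5μ) · μ^18e^(−3μ) = μ^20e^(−8μ), i.e. Gamma(shape=21, rate=8).
The mode of a Gamma(a, b) with a ≥ 1 (shape–rate) is (a−1)/b = 20/8 ≈ 2.500.

μ̂_MAP = 2.500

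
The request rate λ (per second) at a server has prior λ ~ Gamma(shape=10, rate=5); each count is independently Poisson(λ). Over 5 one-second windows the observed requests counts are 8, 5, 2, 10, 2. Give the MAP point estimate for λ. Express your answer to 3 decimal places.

λ̂_MAP = 3.600

Σxᵢ = 8+5+2+10+2 = 27, with n = 5.
Posterior ∝ λ^9e^(−5λ) · λ^27e^(−5λ) = λ^36e^(−10λ), i.e. Gamma(shape=37, rate=10).
The mode of a Gamma(a, b) with a ≥ 1 (shape–rate) is (a−1)/b = 36/10 ≈ 3.600.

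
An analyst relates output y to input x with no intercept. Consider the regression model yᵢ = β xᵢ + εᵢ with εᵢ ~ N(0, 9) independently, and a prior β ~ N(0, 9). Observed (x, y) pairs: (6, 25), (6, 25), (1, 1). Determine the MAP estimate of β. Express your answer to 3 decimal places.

log p(β | y) = −Σ(yᵢ − βxᵢ)²/(2·9) − β²/(2·9) + const.
Setting the derivative to zero: Σxᵢ(yᵢ − βxᵢ)/9 − β/9 = 0, so β = Σxᵢyᵢ / (Σxᵢ² + σ²/τ²).
Σxᵢyᵢ = 6·25 + 6·25 + 1·1 = 301; Σxᵢ² = 73; σ²/τ² = 1.
β̂_MAP = 301 / (73 + 1) = 301/74 ≈ 4.068.

β̂_MAP = 4.068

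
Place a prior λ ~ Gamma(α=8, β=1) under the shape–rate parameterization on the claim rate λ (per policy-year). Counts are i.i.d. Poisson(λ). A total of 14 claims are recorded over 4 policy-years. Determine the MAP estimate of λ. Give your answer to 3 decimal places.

λ̂_MAP = 4.200

Σxᵢ = 14, n = 4.
Posterior ∝ λ^7e^(−1λ) · λ^14e^(−4λ) = λ^21e^(−5λ), i.e. Gamma(shape=22, rate=5).
The mode of a Gamma(a, b) with a ≥ 1 (shape–rate) is (a−1)/b = 21/5 ≈ 4.200.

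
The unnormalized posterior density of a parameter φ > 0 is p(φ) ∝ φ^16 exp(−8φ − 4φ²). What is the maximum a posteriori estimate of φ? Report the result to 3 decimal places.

ℓ'(φ) = 16/φ − 8 − 8φ. Setting this to zero and multiplying by φ: 8φ² + 8φ − 16 = 0.
φ = (−8 + √(8² + 4·8·16)) / (2·8) = (−8 + √576) / 16 = (−8 + 24)/16 = 1.
ℓ''(φ) = −16/φ² − 8 < 0, confirming a maximum.

φ̂_MAP = 1.000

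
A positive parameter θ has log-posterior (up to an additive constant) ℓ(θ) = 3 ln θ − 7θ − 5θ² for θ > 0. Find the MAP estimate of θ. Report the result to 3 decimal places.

θ̂_MAP = 0.300

ℓ'(θ) = 3/θ − 7 − 10θ. Setting this to zero and multiplying by θ: 10θ² + 7θ − 3 = 0.
θ = (−7 + √(7² + 4·10·3)) / (2·10) = (−7 + √169) / 20 = (−7 + 13)/20 = 3/10.
ℓ''(θ) = −3/θ² − 10 < 0, confirming a maximum.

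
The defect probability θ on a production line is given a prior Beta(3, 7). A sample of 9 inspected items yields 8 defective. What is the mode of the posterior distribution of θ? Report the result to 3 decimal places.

Prior: Beta(3, 7).
Data: 8 successes in 9 trials. The binomial likelihood contributes θ^8(1−θ)^1, so the posterior is Beta(3+8, 7+1) = Beta(11, 8).
For Beta(a, b) with a, b > 1 the mode is (a−1)/(a+b−2) = 10/17 ≈ 0.588.

θ̂_MAP = 0.588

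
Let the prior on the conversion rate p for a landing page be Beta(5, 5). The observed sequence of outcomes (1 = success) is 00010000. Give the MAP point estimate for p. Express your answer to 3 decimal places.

p̂_MAP = 0.313

Prior: Beta(5, 5).
Data: 1 success in 8 trials (from the sequence). The binomial likelihood contributes p(1−p)^7, so the posterior is Beta(5+1, 5+7) = Beta(6, 12).
For Beta(a, b) with a, b > 1 the mode is (a−1)/(a+b−2) = 5/16 ≈ 0.313.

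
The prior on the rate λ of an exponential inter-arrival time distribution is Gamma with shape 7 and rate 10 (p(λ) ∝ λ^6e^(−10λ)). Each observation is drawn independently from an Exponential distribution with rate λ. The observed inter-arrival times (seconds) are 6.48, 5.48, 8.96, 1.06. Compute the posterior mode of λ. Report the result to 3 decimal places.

The Exponential(rate=λ) likelihood is ∝ λ^n e^(−λΣtᵢ). Here n = 4 and Σtᵢ = 6.48 + 5.48 + 8.96 + 1.06 = 21.98.
Posterior ∝ λ^6e^(−10λ) · λ^4e^(−21.98λ) = λ^10e^(−31.98λ), i.e. Gamma(11, 31.98).
Mode = (a−1)/b = 10/31.98 ≈ 0.313.

λ̂_MAP = 0.313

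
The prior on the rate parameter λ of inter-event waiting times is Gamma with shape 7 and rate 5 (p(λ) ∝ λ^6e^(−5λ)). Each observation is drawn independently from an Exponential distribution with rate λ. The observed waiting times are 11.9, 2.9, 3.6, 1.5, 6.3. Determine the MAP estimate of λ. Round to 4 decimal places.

λ̂_MAP = 0.3526

The Exponential(rate=λ) likelihood is ∝ λ^n e^(−λΣtᵢ). Here n = 5 and Σtᵢ = 11.9 + 2.9 + 3.6 + 1.5 + 6.3 = 26.2.
Posterior ∝ λ^6e^(−5λ) · λ^5e^(−26.2λ) = λ^11e^(−31.2λ), i.e. Gamma(12, 31.2).
Mode = (a−1)/b = 11/31.2 ≈ 0.3526.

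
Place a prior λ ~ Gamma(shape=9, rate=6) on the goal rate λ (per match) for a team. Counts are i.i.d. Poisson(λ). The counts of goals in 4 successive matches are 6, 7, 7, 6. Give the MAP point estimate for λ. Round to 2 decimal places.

Σxᵢ = 6+7+7+6 = 26, with n = 4.
Posterior ∝ λ^8e^(−6λ) · λ^26e^(−4λ) = λ^34e^(−10λ), i.e. Gamma(shape=35, rate=10).
The mode of a Gamma(a, b) with a ≥ 1 (shape–rate) is (a−1)/b = 34/10 ≈ 3.40.

λ̂_MAP = 3.40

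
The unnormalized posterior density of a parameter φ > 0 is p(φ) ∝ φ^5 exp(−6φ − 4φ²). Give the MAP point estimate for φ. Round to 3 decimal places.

φ̂_MAP = 0.500

ℓ'(φ) = 5/φ − 6 − 8φ. Setting this to zero and multiplying by φ: 8φ² + 6φ − 5 = 0.
φ = (−6 + √(6² + 4·8·5)) / (2·8) = (−6 + √196) / 16 = (−6 + 14)/16 = 1/2.
ℓ''(φ) = −5/φ² − 8 < 0, confirming a maximum.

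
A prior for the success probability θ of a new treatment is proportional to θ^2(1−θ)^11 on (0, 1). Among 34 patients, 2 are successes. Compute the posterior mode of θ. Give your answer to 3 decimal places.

The prior density ∝ θ^2(1−θ)^11 is the kernel of Beta(3, 12).
Data: 2 successes in 34 trials. The binomial likelihood contributes θ^2(1−θ)^32, so the posterior is Beta(3+2, 12+32) = Beta(5, 44).
For Beta(a, b) with a, b > 1 the mode is (a−1)/(a+b−2) = 4/47 ≈ 0.085.

θ̂_MAP = 0.085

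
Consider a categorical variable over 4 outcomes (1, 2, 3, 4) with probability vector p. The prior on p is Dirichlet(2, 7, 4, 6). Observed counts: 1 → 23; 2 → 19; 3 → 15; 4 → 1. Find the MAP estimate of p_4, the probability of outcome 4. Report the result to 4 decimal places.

The posterior is Dirichlet(αᵢ + nᵢ) = Dirichlet(25, 26, 19, 7).
For a Dirichlet(a₁,…,a_K) with all aᵢ > 1, the mode has j-th component (aⱼ − 1)/(Σaᵢ − K).
Here Σaᵢ = 77 and K = 4, so p_4 = (7 − 1)/(77 − 4) = 6/73 ≈ 0.0822.

MAP estimate: 0.0822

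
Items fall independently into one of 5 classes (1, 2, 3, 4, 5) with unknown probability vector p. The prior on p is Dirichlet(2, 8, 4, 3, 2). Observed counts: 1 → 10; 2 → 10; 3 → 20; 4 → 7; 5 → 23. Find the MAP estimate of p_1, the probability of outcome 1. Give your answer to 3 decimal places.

The posterior is Dirichlet(αᵢ + nᵢ) = Dirichlet(12, 18, 24, 10, 25).
For a Dirichlet(a₁,…,a_K) with all aᵢ > 1, the mode has j-th component (aⱼ − 1)/(Σaᵢ − K).
Here Σaᵢ = 89 and K = 5, so p_1 = (12 − 1)/(89 − 5) = 11/84 ≈ 0.131.

MAP estimate: 0.131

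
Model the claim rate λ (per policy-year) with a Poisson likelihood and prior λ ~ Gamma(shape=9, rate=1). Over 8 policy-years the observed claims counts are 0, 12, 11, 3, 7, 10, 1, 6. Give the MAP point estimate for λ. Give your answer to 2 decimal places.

Σxᵢ = 0+12+11+3+7+10+1+6 = 50, with n = 8.
Posterior ∝ λ^8e^(−1λ) · λ^50e^(−8λ) = λ^58e^(−9λ), i.e. Gamma(shape=59, rate=9).
The mode of a Gamma(a, b) with a ≥ 1 (shape–rate) is (a−1)/b = 58/9 ≈ 6.44.

λ̂_MAP = 6.44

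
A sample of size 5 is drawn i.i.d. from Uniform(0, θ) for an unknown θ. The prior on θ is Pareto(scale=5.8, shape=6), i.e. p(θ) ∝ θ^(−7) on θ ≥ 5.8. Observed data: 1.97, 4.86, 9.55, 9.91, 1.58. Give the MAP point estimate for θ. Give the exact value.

θ̂_MAP = 9.91

The Uniform(0, θ) likelihood is θ^(−n) for θ ≥ max(xᵢ), zero otherwise. Here max(xᵢ) = 9.91.
Posterior ∝ θ^(−7) · θ^(−5) = θ^(−12) on θ ≥ max(5.8, 9.91) = 9.91.
This density is strictly decreasing in θ, so the posterior mode lies at the lower boundary of the support.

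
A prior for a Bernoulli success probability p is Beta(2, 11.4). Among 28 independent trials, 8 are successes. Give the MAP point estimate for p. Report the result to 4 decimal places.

p̂_MAP = 0.2284

Prior: Beta(2, 11.4).
Data: 8 successes in 28 trials. The binomial likelihood contributes p^8(1−p)^20, so the posterior is Beta(2+8, 11.4+20) = Beta(10, 31.4).
For Beta(a, b) with a, b > 1 the mode is (a−1)/(a+b−2) = 9/39.4 ≈ 0.2284.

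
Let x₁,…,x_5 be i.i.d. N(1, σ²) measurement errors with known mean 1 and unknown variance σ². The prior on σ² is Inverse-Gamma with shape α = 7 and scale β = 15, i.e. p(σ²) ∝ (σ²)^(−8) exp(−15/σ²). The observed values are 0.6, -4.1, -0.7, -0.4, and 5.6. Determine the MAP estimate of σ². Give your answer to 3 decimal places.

σ̂²_MAP = 3.913

Sum of squared deviations about the known mean: SS = (0.6−1)² + (-4.1−1)² + (-0.7−1)² + (-0.4−1)² + (5.6−1)² = 52.18.
The Normal likelihood contributes (σ²)^(−n/2) exp(−SS/(2σ²)), so the posterior is Inverse-Gamma(α + n/2, β + SS/2) = Inverse-Gamma(9.5, 41.09).
The mode of Inverse-Gamma(a, b) is b/(a+1) = 41.09/10.5 ≈ 3.913.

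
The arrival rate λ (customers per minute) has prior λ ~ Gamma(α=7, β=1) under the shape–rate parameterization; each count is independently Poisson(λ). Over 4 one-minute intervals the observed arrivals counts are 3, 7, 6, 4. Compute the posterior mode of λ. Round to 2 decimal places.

λ̂_MAP = 5.20

Σxᵢ = 3+7+6+4 = 20, with n = 4.
Posterior ∝ λ^6e^(−1λ) · λ^20e^(−4λ) = λ^26e^(−5λ), i.e. Gamma(shape=27, rate=5).
The mode of a Gamma(a, b) with a ≥ 1 (shape–rate) is (a−1)/b = 26/5 ≈ 5.20.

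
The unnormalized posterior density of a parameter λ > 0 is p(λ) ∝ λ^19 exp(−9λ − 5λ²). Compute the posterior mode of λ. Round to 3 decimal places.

λ̂_MAP = 1.000

ℓ'(λ) = 19/λ − 9 − 10λ. Setting this to zero and multiplying by λ: 10λ² + 9λ − 19 = 0.
λ = (−9 + √(9² + 4·10·19)) / (2·10) = (−9 + √841) / 20 = (−9 + 29)/20 = 1.
ℓ''(λ) = −19/λ² − 10 < 0, confirming a maximum.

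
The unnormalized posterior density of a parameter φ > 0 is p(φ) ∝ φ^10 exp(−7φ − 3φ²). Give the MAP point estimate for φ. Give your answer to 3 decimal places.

φ̂_MAP = 0.833

ℓ'(φ) = 10/φ − 7 − 6φ. Setting this to zero and multiplying by φ: 6φ² + 7φ − 10 = 0.
φ = (−7 + √(7² + 4·6·10)) / (2·6) = (−7 + √289) / 12 = (−7 + 17)/12 = 5/6.
ℓ''(φ) = −10/φ² − 6 < 0, confirming a maximum.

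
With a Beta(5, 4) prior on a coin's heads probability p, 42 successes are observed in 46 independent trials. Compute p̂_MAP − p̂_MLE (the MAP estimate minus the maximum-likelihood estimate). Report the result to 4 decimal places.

MAP − MLE = -0.0451

Posterior is Beta(47, 8); MAP = (47−1)/(55−2) = 46/53 ≈ 0.86792.
MLE ignores the prior: p̂_MLE = k/n = 42/46 ≈ 0.91304.
Difference = 46/53 − 42/46 = -55/1219 ≈ -0.0451.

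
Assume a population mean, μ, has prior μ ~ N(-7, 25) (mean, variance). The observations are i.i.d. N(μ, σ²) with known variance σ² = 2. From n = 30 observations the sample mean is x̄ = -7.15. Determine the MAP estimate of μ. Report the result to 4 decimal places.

μ̂_MAP = -7.1496

n = 30, x̄ = -7.15.
For a Normal prior and Normal likelihood with known variance, the posterior is Normal; its mode equals its mean, the precision-weighted average.
Prior precision 1/σ₀² = 1/25 = 0.04; data precision n/σ² = 30/2 = 15.
μ̂ = (0.04·(-7) + 15·(-7.15)) / (0.04 + 15) = (-107.53)/15.04 = -10753/1504 ≈ -7.1496.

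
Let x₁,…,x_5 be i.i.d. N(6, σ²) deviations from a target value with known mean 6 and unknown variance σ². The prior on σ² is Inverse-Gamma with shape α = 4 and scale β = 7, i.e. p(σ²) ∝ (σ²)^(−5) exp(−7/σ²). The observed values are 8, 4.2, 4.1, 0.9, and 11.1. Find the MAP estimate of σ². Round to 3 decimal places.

σ̂²_MAP = 5.125

Sum of squared deviations about the known mean: SS = (8−6)² + (4.2−6)² + (4.1−6)² + (0.9−6)² + (11.1−6)² = 62.87.
The Normal likelihood contributes (σ²)^(−n/2) exp(−SS/(2σ²)), so the posterior is Inverse-Gamma(α + n/2, β + SS/2) = Inverse-Gamma(6.5, 38.435).
The mode of Inverse-Gamma(a, b) is b/(a+1) = 38.435/7.5 ≈ 5.125.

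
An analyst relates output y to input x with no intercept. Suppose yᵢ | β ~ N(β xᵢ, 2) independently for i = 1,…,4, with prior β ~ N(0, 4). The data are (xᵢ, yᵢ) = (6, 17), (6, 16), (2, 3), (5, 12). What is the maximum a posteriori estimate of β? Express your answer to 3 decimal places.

β̂_MAP = 2.601

log p(β | y) = −Σ(yᵢ − βxᵢ)²/(2·2) − β²/(2·4) + const.
Setting the derivative to zero: Σxᵢ(yᵢ − βxᵢ)/2 − β/4 = 0, so β = Σxᵢyᵢ / (Σxᵢ² + σ²/τ²).
Σxᵢyᵢ = 6·17 + 6·16 + 2·3 + 5·12 = 264; Σxᵢ² = 101; σ²/τ² = 0.5.
β̂_MAP = 264 / (101 + 0.5) = 264/101.5 ≈ 2.601.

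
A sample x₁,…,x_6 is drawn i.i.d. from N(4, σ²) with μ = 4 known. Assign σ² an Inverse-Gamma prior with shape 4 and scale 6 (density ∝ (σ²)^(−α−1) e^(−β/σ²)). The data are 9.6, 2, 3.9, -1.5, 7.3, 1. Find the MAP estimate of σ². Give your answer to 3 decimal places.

Sum of squared deviations about the known mean: SS = (9.6−4)² + (2−4)² + (3.9−4)² + (-1.5−4)² + (7.3−4)² + (1−4)² = 85.51.
The Normal likelihood contributes (σ²)^(−n/2) exp(−SS/(2σ²)), so the posterior is Inverse-Gamma(α + n/2, β + SS/2) = Inverse-Gamma(7, 48.755).
The mode of Inverse-Gamma(a, b) is b/(a+1) = 48.755/8 ≈ 6.094.

σ̂²_MAP = 6.094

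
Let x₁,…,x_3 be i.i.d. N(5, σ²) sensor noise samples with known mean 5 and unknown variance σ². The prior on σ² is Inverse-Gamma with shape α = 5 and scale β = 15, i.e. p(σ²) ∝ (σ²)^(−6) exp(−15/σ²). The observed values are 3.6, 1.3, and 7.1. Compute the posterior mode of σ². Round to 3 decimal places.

σ̂²_MAP = 3.337

Sum of squared deviations about the known mean: SS = (3.6−5)² + (1.3−5)² + (7.1−5)² = 20.06.
The Normal likelihood contributes (σ²)^(−n/2) exp(−SS/(2σ²)), so the posterior is Inverse-Gamma(α + n/2, β + SS/2) = Inverse-Gamma(6.5, 25.03).
The mode of Inverse-Gamma(a, b) is b/(a+1) = 25.03/7.5 ≈ 3.337.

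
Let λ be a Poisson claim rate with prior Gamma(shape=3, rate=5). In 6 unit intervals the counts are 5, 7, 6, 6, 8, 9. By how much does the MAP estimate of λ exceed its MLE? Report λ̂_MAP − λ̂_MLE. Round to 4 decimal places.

Σxᵢ = 41. Posterior is Gamma(44, 11); MAP = (44−1)/11 = 43/11 ≈ 3.90909.
MLE = x̄ = 41/6 ≈ 6.83333.
Difference = 43/11 − 41/6 = -193/66 ≈ -2.9242.

MAP − MLE = -2.9242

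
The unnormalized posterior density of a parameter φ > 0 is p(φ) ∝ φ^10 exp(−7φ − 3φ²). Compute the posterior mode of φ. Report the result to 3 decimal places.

ℓ'(φ) = 10/φ − 7 − 6φ. Setting this to zero and multiplying by φ: 6φ² + 7φ − 10 = 0.
φ = (−7 + √(7² + 4·6·10)) / (2·6) = (−7 + √289) / 12 = (−7 + 17)/12 = 5/6.
ℓ''(φ) = −10/φ² − 6 < 0, confirming a maximum.

φ̂_MAP = 0.833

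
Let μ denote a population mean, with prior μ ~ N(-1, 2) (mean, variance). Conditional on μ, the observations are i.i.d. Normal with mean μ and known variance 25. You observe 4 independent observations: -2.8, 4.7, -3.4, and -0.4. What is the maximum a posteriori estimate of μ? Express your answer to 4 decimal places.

μ̂_MAP = -0.8727

n = 4; x̄ = ((-2.8) + 4.7 + (-3.4) + (-0.4))/4 = -1.9/4 = -0.475.
For a Normal prior and Normal likelihood with known variance, the posterior is Normal; its mode equals its mean, the precision-weighted average.
Prior precision 1/σ₀² = 1/2 = 0.5; data precision n/σ² = 4/25 = 0.16.
μ̂ = (0.5·(-1) + 0.16·(-0.475)) / (0.5 + 0.16) = (-0.576)/0.66 = -48/55 ≈ -0.8727.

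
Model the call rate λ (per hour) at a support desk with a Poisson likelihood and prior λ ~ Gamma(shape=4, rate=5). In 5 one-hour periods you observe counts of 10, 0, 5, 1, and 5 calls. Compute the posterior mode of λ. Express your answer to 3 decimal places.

λ̂_MAP = 2.400

Σxᵢ = 10+0+5+1+5 = 21, with n = 5.
Posterior ∝ λ^3e^(−5λ) · λ^21e^(−5λ) = λ^24e^(−10λ), i.e. Gamma(shape=25, rate=10).
The mode of a Gamma(a, b) with a ≥ 1 (shape–rate) is (a−1)/b = 24/10 ≈ 2.400.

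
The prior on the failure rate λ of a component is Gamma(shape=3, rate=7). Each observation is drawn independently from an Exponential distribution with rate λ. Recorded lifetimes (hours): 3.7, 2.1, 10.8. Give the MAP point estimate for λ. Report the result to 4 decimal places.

The Exponential(rate=λ) likelihood is ∝ λ^n e^(−λΣtᵢ). Here n = 3 and Σtᵢ = 3.7 + 2.1 + 10.8 = 16.6.
Posterior ∝ λ^2e^(−7λ) · λ^3e^(−16.6λ) = λ^5e^(−23.6λ), i.e. Gamma(6, 23.6).
Mode = (a−1)/b = 5/23.6 ≈ 0.2119.

λ̂_MAP = 0.2119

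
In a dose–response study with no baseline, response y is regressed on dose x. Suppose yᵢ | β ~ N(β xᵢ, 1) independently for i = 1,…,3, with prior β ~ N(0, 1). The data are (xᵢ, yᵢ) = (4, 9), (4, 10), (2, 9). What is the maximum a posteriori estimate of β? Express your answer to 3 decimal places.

log p(β | y) = −Σ(yᵢ − βxᵢ)²/(2·1) − β²/(2·1) + const.
Setting the derivative to zero: Σxᵢ(yᵢ − βxᵢ)/1 − β/1 = 0, so β = Σxᵢyᵢ / (Σxᵢ² + σ²/τ²).
Σxᵢyᵢ = 4·9 + 4·10 + 2·9 = 94; Σxᵢ² = 36; σ²/τ² = 1.
β̂_MAP = 94 / (36 + 1) = 94/37 ≈ 2.541.

β̂_MAP = 2.541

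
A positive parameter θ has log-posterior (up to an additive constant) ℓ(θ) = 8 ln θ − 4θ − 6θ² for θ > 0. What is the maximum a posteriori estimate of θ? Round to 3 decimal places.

ℓ'(θ) = 8/θ − 4 − 12θ. Setting this to zero and multiplying by θ: 12θ² + 4θ − 8 = 0.
θ = (−4 + √(4² + 4·12·8)) / (2·12) = (−4 + √400) / 24 = (−4 + 20)/24 = 2/3.
ℓ''(θ) = −8/θ² − 12 < 0, confirming a maximum.

θ̂_MAP = 0.667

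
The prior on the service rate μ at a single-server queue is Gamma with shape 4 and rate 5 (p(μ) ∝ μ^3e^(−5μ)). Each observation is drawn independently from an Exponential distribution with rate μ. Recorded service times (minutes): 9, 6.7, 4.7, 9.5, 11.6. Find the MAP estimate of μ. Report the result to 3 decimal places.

The Exponential(rate=μ) likelihood is ∝ μ^n e^(−μΣtᵢ). Here n = 5 and Σtᵢ = 9 + 6.7 + 4.7 + 9.5 + 11.6 = 41.5.
Posterior ∝ μ^3e^(−5μ) · μ^5e^(−41.5μ) = μ^8e^(−46.5μ), i.e. Gamma(9, 46.5).
Mode = (a−1)/b = 8/46.5 ≈ 0.172.

μ̂_MAP = 0.172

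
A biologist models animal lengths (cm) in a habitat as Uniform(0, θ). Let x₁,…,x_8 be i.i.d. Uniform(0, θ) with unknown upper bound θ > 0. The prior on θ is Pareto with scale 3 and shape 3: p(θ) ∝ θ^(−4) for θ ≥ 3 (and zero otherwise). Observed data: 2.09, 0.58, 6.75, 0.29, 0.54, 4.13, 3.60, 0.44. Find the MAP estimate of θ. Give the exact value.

The Uniform(0, θ) likelihood is θ^(−n) for θ ≥ max(xᵢ), zero otherwise. Here max(xᵢ) = 6.75.
Posterior ∝ θ^(−4) · θ^(−8) = θ^(−12) on θ ≥ max(3, 6.75) = 6.75.
This density is strictly decreasing in θ, so the posterior mode lies at the lower boundary of the support.

θ̂_MAP = 6.75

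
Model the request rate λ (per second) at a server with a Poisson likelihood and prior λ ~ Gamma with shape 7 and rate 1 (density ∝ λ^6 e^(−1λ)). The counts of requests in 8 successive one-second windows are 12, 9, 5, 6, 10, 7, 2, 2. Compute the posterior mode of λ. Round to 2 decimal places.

λ̂_MAP = 6.56

Σxᵢ = 12+9+5+6+10+7+2+2 = 53, with n = 8.
Posterior ∝ λ^6e^(−1λ) · λ^53e^(−8λ) = λ^59e^(−9λ), i.e. Gamma(shape=60, rate=9).
The mode of a Gamma(a, b) with a ≥ 1 (shape–rate) is (a−1)/b = 59/9 ≈ 6.56.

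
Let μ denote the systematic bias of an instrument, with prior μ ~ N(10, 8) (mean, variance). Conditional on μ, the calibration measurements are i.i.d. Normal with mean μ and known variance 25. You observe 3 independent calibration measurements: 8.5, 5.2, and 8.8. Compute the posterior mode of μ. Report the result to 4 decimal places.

μ̂_MAP = 8.7755

n = 3; x̄ = (8.5 + 5.2 + 8.8)/3 = 22.5/3 = 7.5.
For a Normal prior and Normal likelihood with known variance, the posterior is Normal; its mode equals its mean, the precision-weighted average.
Prior precision 1/σ₀² = 1/8 = 0.125; data precision n/σ² = 3/25 = 0.12.
μ̂ = (0.125·10 + 0.12·7.5) / (0.125 + 0.12) = 2.15/0.245 = 430/49 ≈ 8.7755.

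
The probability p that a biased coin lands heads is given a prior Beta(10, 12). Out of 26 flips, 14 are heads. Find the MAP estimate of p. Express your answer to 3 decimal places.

Prior: Beta(10, 12).
Data: 14 successes in 26 trials. The binomial likelihood contributes p^14(1−p)^12, so the posterior is Beta(10+14, 12+12) = Beta(24, 24).
For Beta(a, b) with a, b > 1 the mode is (a−1)/(a+b−2) = 23/46 ≈ 0.500.

p̂_MAP = 0.500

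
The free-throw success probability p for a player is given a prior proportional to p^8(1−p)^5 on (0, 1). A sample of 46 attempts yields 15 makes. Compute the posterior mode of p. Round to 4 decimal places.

p̂_MAP = 0.3898

The prior density ∝ p^8(1−p)^5 is the kernel of Beta(9, 6).
Data: 15 successes in 46 trials. The binomial likelihood contributes p^15(1−p)^31, so the posterior is Beta(9+15, 6+31) = Beta(24, 37).
For Beta(a, b) with a, b > 1 the mode is (a−1)/(a+b−2) = 23/59 ≈ 0.3898.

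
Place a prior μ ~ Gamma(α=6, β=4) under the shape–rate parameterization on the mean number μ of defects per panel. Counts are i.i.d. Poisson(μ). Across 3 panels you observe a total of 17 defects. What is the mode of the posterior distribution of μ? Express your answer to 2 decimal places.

Σxᵢ = 17, n = 3.
Posterior ∝ μ^5e^(−4μ) · μ^17e^(−3μ) = μ^22e^(−7μ), i.e. Gamma(shape=23, rate=7).
The mode of a Gamma(a, b) with a ≥ 1 (shape–rate) is (a−1)/b = 22/7 ≈ 3.14.

μ̂_MAP = 3.14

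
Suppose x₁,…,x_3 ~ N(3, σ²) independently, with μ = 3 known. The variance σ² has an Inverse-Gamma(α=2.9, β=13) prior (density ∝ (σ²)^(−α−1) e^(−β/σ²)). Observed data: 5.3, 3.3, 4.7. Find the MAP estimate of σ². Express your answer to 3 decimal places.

σ̂²_MAP = 3.173

Sum of squared deviations about the known mean: SS = (5.3−3)² + (3.3−3)² + (4.7−3)² = 8.27.
The Normal likelihood contributes (σ²)^(−n/2) exp(−SS/(2σ²)), so the posterior is Inverse-Gamma(α + n/2, β + SS/2) = Inverse-Gamma(4.4, 17.135).
The mode of Inverse-Gamma(a, b) is b/(a+1) = 17.135/5.4 ≈ 3.173.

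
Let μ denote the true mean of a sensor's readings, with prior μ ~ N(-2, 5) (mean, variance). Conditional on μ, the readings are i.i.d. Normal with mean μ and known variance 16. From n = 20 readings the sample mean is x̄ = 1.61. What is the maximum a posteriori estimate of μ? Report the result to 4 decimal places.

μ̂_MAP = 1.1121

n = 20, x̄ = 1.61.
For a Normal prior and Normal likelihood with known variance, the posterior is Normal; its mode equals its mean, the precision-weighted average.
Prior precision 1/σ₀² = 1/5 = 0.2; data precision n/σ² = 20/16 = 1.25.
μ̂ = (0.2·(-2) + 1.25·1.61) / (0.2 + 1.25) = 1.6125/1.45 = 129/116 ≈ 1.1121.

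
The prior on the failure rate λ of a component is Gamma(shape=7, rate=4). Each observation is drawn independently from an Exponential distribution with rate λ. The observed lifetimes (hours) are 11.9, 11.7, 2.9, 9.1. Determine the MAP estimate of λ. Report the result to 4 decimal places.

λ̂_MAP = 0.2525

The Exponential(rate=λ) likelihood is ∝ λ^n e^(−λΣtᵢ). Here n = 4 and Σtᵢ = 11.9 + 11.7 + 2.9 + 9.1 = 35.6.
Posterior ∝ λ^6e^(−4λ) · λ^4e^(−35.6λ) = λ^10e^(−39.6λ), i.e. Gamma(11, 39.6).
Mode = (a−1)/b = 10/39.6 ≈ 0.2525.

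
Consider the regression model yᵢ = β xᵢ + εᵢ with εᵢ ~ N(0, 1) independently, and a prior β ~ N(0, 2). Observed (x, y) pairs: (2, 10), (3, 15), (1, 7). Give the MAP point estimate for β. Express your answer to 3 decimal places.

log p(β | y) = −Σ(yᵢ − βxᵢ)²/(2·1) − β²/(2·2) + const.
Setting the derivative to zero: Σxᵢ(yᵢ − βxᵢ)/1 − β/2 = 0, so β = Σxᵢyᵢ / (Σxᵢ² + σ²/τ²).
Σxᵢyᵢ = 2·10 + 3·15 + 1·7 = 72; Σxᵢ² = 14; σ²/τ² = 0.5.
β̂_MAP = 72 / (14 + 0.5) = 72/14.5 ≈ 4.966.

β̂_MAP = 4.966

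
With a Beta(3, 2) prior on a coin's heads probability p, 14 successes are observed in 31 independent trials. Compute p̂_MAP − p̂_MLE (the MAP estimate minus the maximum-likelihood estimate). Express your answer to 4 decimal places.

Posterior is Beta(17, 19); MAP = (17−1)/(36−2) = 16/34 ≈ 0.47059.
MLE ignores the prior: p̂_MLE = k/n = 14/31 ≈ 0.45161.
Difference = 16/34 − 14/31 = 10/527 ≈ 0.0190.

MAP − MLE = 0.0190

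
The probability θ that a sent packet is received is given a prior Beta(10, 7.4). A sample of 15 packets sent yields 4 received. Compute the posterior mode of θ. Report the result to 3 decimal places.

Prior: Beta(10, 7.4).
Data: 4 successes in 15 trials. The binomial likelihood contributes θ^4(1−θ)^11, so the posterior is Beta(10+4, 7.4+11) = Beta(14, 18.4).
For Beta(a, b) with a, b > 1 the mode is (a−1)/(a+b−2) = 13/30.4 ≈ 0.428.

θ̂_MAP = 0.428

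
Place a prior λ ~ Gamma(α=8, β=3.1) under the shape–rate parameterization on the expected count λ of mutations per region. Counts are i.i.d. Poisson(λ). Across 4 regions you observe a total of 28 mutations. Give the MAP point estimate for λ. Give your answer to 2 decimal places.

λ̂_MAP = 4.93

Σxᵢ = 28, n = 4.
Posterior ∝ λ^7e^(−3.1λ) · λ^28e^(−4λ) = λ^35e^(−7.1λ), i.e. Gamma(shape=36, rate=7.1).
The mode of a Gamma(a, b) with a ≥ 1 (shape–rate) is (a−1)/b = 35/7.1 ≈ 4.93.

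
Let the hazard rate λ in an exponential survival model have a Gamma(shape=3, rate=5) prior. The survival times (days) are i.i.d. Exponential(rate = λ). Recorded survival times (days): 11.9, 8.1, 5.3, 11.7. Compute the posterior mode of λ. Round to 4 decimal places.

The Exponential(rate=λ) likelihood is ∝ λ^n e^(−λΣtᵢ). Here n = 4 and Σtᵢ = 11.9 + 8.1 + 5.3 + 11.7 = 37.
Posterior ∝ λ^2e^(−5λ) · λ^4e^(−37λ) = λ^6e^(−42λ), i.e. Gamma(7, 42).
Mode = (a−1)/b = 6/42 ≈ 0.1429.

λ̂_MAP = 0.1429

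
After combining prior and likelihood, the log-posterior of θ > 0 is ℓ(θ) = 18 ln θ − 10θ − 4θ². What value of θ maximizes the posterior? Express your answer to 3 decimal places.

ℓ'(θ) = 18/θ − 10 − 8θ. Setting this to zero and multiplying by θ: 8θ² + 10θ − 18 = 0.
θ = (−10 + √(10² + 4·8·18)) / (2·8) = (−10 + √676) / 16 = (−10 + 26)/16 = 1.
ℓ''(θ) = −18/θ² − 8 < 0, confirming a maximum.

θ̂_MAP = 1.000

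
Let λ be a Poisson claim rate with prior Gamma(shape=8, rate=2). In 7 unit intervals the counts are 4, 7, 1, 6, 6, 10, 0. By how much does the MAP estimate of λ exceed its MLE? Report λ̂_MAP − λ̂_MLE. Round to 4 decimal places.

MAP − MLE = -0.3016

Σxᵢ = 34. Posterior is Gamma(42, 9); MAP = (42−1)/9 = 41/9 ≈ 4.55556.
MLE = x̄ = 34/7 ≈ 4.85714.
Difference = 41/9 − 34/7 = -19/63 ≈ -0.3016.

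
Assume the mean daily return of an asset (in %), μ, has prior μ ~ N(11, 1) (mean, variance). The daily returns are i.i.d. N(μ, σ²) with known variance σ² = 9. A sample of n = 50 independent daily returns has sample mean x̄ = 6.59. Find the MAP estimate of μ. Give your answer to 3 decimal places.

μ̂_MAP = 7.263

n = 50, x̄ = 6.59.
For a Normal prior and Normal likelihood with known variance, the posterior is Normal; its mode equals its mean, the precision-weighted average.
Prior precision 1/σ₀² = 1/1 = 1; data precision n/σ² = 50/9.
μ̂ = (1·11 + (50/9)·6.59) / (1 + 50/9) = (857/18)/(59/9) = 857/118 ≈ 7.263.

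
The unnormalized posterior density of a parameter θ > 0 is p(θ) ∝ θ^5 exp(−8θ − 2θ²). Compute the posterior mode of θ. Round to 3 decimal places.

ℓ'(θ) = 5/θ − 8 − 4θ. Setting this to zero and multiplying by θ: 4θ² + 8θ − 5 = 0.
θ = (−8 + √(8² + 4·4·5)) / (2·4) = (−8 + √144) / 8 = (−8 + 12)/8 = 1/2.
ℓ''(θ) = −5/θ² − 4 < 0, confirming a maximum.

θ̂_MAP = 0.500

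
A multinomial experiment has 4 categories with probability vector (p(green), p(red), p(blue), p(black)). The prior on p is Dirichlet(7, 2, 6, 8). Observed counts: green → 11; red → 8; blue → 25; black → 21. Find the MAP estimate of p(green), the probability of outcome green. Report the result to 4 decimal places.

MAP estimate of p(green) = 0.2024

The posterior is Dirichlet(αᵢ + nᵢ) = Dirichlet(18, 10, 31, 29).
For a Dirichlet(a₁,…,a_K) with all aᵢ > 1, the mode has j-th component (aⱼ − 1)/(Σaᵢ − K).
Here Σaᵢ = 88 and K = 4, so p(green) = (18 − 1)/(88 − 4) = 17/84 ≈ 0.2024.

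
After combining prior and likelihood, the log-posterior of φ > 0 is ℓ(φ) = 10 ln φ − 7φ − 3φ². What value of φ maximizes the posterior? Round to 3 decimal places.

φ̂_MAP = 0.833

ℓ'(φ) = 10/φ − 7 − 6φ. Setting this to zero and multiplying by φ: 6φ² + 7φ − 10 = 0.
φ = (−7 + √(7² + 4·6·10)) / (2·6) = (−7 + √289) / 12 = (−7 + 17)/12 = 5/6.
ℓ''(φ) = −10/φ² − 6 < 0, confirming a maximum.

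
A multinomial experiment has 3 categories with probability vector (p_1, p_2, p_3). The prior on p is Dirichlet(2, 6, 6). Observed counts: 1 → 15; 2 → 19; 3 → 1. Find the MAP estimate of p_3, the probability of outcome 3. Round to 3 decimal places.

The posterior is Dirichlet(αᵢ + nᵢ) = Dirichlet(17, 25, 7).
For a Dirichlet(a₁,…,a_K) with all aᵢ > 1, the mode has j-th component (aⱼ − 1)/(Σaᵢ − K).
Here Σaᵢ = 49 and K = 3, so p_3 = (7 − 1)/(49 − 3) = 6/46 ≈ 0.130.

MAP estimate: 0.130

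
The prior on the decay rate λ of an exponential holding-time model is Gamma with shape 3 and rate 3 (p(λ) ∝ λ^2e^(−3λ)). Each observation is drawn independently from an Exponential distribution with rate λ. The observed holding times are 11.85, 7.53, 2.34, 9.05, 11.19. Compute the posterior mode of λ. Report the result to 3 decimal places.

The Exponential(rate=λ) likelihood is ∝ λ^n e^(−λΣtᵢ). Here n = 5 and Σtᵢ = 11.85 + 7.53 + 2.34 + 9.05 + 11.19 = 41.96.
Posterior ∝ λ^2e^(−3λ) · λ^5e^(−41.96λ) = λ^7e^(−44.96λ), i.e. Gamma(8, 44.96).
Mode = (a−1)/b = 7/44.96 ≈ 0.156.

λ̂_MAP = 0.156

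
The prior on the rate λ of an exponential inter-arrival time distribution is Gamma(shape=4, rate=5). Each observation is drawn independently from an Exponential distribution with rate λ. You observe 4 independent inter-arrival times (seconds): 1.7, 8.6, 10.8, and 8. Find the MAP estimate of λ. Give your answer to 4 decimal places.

λ̂_MAP = 0.2053

The Exponential(rate=λ) likelihood is ∝ λ^n e^(−λΣtᵢ). Here n = 4 and Σtᵢ = 1.7 + 8.6 + 10.8 + 8 = 29.1.
Posterior ∝ λ^3e^(−5λ) · λ^4e^(−29.1λ) = λ^7e^(−34.1λ), i.e. Gamma(8, 34.1).
Mode = (a−1)/b = 7/34.1 ≈ 0.2053.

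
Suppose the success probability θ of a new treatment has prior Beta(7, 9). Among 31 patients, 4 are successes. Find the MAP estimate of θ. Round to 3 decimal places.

Prior: Beta(7, 9).
Data: 4 successes in 31 trials. The binomial likelihood contributes θ^4(1−θ)^27, so the posterior is Beta(7+4, 9+27) = Beta(11, 36).
For Beta(a, b) with a, b > 1 the mode is (a−1)/(a+b−2) = 10/45 ≈ 0.222.

θ̂_MAP = 0.222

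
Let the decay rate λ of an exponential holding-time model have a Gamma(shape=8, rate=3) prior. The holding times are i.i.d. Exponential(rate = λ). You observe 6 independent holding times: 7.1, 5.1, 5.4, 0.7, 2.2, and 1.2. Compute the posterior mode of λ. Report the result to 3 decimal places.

The Exponential(rate=λ) likelihood is ∝ λ^n e^(−λΣtᵢ). Here n = 6 and Σtᵢ = 7.1 + 5.1 + 5.4 + 0.7 + 2.2 + 1.2 = 21.7.
Posterior ∝ λ^7e^(−3λ) · λ^6e^(−21.7λ) = λ^13e^(−24.7λ), i.e. Gamma(14, 24.7).
Mode = (a−1)/b = 13/24.7 ≈ 0.526.

λ̂_MAP = 0.526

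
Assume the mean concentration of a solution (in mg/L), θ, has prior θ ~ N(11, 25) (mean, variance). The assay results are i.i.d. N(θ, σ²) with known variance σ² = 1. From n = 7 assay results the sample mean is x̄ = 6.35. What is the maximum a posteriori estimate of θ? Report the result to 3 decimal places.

n = 7, x̄ = 6.35.
For a Normal prior and Normal likelihood with known variance, the posterior is Normal; its mode equals its mean, the precision-weighted average.
Prior precision 1/σ₀² = 1/25 = 0.04; data precision n/σ² = 7/1 = 7.
θ̂ = (0.04·11 + 7·6.35) / (0.04 + 7) = 44.89/7.04 = 4489/704 ≈ 6.376.

θ̂_MAP = 6.376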